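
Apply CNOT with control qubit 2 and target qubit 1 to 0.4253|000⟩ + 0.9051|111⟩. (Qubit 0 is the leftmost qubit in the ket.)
0.4253|000⟩ + 0.9051|101⟩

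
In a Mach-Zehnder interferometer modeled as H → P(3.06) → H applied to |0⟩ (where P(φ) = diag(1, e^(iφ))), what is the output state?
(0.001663 + 0.04075i)|0⟩ + (0.9983 - 0.04075i)|1⟩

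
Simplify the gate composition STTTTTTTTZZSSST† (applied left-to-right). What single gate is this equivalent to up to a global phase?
T†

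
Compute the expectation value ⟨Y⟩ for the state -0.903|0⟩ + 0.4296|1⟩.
0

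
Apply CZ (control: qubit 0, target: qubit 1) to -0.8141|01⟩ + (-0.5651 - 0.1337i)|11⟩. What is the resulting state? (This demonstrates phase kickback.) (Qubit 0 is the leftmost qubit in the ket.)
-0.8141|01⟩ + (0.5651 + 0.1337i)|11⟩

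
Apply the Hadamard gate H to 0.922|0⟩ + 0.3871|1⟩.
0.9257|0⟩ + 0.3782|1⟩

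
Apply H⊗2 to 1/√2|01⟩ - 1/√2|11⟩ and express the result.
1/√2|10⟩ - 1/√2|11⟩

H⊗2 gives amp(|y⟩) = (1/2) Σ_x (−1)^(x·y) amp(|x⟩), where x·y is the number of positions in which both x and y have a 1.
|00⟩: (1/√2 - 1/√2)/2 = 0
|01⟩: (-1/√2 + 1/√2)/2 = 0
|10⟩: (1/√2 + 1/√2)/2 = 1/√2
|11⟩: (-1/√2 - 1/√2)/2 = -1/√2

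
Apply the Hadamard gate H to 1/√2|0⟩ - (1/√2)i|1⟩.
(1/2 - (1/2)i)|0⟩ + (1/2 + (1/2)i)|1⟩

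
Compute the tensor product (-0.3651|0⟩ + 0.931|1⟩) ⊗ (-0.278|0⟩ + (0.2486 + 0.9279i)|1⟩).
0.1015|00⟩ + (-0.09076 - 0.3388i)|01⟩ - 0.2588|10⟩ + (0.2314 + 0.8639i)|11⟩

amp(|b₁b₂…⟩) = product of the factor amplitudes for bits b₁, b₂, …; only kets whose every factor amplitude is nonzero survive.
|00⟩: (-0.3651)(-0.278) = 0.1015
|01⟩: (-0.3651)(0.2486 + 0.9279i) = (-0.09076 - 0.3388i)
|10⟩: (0.931)(-0.278) = -0.2588
|11⟩: (0.931)(0.2486 + 0.9279i) = (0.2314 + 0.8639i)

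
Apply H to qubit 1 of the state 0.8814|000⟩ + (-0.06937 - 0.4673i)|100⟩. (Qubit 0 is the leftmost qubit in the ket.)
0.6232|000⟩ + 0.6232|010⟩ + (-0.04905 - 0.3304i)|100⟩ + (-0.04905 - 0.3304i)|110⟩

H on qubit 1 mixes each pair of kets that differ only in qubit 1: amplitudes (a, b) of (|…0…⟩, |…1…⟩) become ((a + b)/√2, (a − b)/√2). Kets absent from the input have amplitude 0.
(|000⟩, |010⟩): (a, b) = (0.8814, 0) → (0.6232, 0.6232)
(|100⟩, |110⟩): (a, b) = ((-0.06937 - 0.4673i), 0) → ((-0.04905 - 0.3304i), (-0.04905 - 0.3304i))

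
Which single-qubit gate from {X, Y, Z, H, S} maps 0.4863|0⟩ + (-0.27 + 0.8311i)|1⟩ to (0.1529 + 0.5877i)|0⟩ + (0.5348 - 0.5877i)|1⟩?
H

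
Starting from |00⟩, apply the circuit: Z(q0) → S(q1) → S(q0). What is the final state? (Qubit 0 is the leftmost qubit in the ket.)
|00⟩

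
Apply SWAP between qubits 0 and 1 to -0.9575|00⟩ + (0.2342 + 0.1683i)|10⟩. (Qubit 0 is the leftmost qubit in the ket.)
-0.9575|00⟩ + (0.2342 + 0.1683i)|01⟩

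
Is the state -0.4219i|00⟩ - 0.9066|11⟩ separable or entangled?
Entangled

Writing the state as a|00⟩ + b|01⟩ + c|10⟩ + d|11⟩, it is a product state iff ad − bc = 0.
Here (a, b, c, d) = (-0.4219i, 0, 0, -0.9066): ad − bc = (-0.4219i)(-0.9066) − (0)(0) = 0.3825i ≠ 0, so the state is entangled.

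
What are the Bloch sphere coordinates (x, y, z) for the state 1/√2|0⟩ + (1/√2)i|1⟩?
(0, 1, 0)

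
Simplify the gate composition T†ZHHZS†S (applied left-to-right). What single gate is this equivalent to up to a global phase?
T†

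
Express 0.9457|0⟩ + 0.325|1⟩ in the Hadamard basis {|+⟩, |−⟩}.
0.8985|+⟩ + 0.4389|−⟩

With |ψ⟩ = α|0⟩ + β|1⟩, the Hadamard-basis coefficients are ⟨+|ψ⟩ = (α + β)/√2 and ⟨−|ψ⟩ = (α − β)/√2.
Here α = 0.9457, β = 0.325: (α + β)/√2 = 0.8985, (α − β)/√2 = 0.4389.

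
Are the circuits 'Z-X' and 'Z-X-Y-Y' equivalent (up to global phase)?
Yes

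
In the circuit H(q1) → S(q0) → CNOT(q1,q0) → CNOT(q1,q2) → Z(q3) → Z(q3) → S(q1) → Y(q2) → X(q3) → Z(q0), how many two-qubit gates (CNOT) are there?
2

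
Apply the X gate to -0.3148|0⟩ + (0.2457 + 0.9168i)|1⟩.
(0.2457 + 0.9168i)|0⟩ - 0.3148|1⟩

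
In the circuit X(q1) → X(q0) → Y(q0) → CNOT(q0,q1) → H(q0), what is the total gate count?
5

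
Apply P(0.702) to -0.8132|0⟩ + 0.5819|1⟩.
-0.8132|0⟩ + (0.4443 + 0.3758i)|1⟩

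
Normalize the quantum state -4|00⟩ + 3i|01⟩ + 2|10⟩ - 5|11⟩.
-0.5443|00⟩ + (1/√6)i|01⟩ + 0.2722|10⟩ - 0.6804|11⟩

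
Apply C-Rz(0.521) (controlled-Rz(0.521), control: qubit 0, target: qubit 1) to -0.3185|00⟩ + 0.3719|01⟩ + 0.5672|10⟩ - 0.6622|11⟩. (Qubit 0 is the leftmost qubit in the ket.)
-0.3185|00⟩ + 0.3719|01⟩ + (0.5481 - 0.1461i)|10⟩ + (-0.6399 - 0.1706i)|11⟩

C-Rz(0.521) leaves the control-|0⟩ kets |00⟩, |01⟩ unchanged and applies Rz(0.521) to qubit 1 on the control-|1⟩ pair (|10⟩, |11⟩).
Rz(0.521) = [[e^(−iθ/2), 0], [0, e^(iθ/2)]] with e^(±iθ/2) = cos(θ/2) ± i·sin(θ/2); θ = 0.521, cos(θ/2) ≈ 0.966261, sin(θ/2) ≈ 0.257564.
With a = amp(|10⟩) = 0.5672 and b = amp(|11⟩) = -0.6622:
new amp(|10⟩) = (0.966261 - 0.257564i)·a = (0.5481 - 0.1461i)
new amp(|11⟩) = (0.966261 + 0.257564i)·b = (-0.6399 - 0.1706i)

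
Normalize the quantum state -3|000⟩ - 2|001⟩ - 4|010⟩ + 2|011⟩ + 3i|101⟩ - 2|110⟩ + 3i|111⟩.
-0.4045|000⟩ - 0.2697|001⟩ - 0.5394|010⟩ + 0.2697|011⟩ + 0.4045i|101⟩ - 0.2697|110⟩ + 0.4045i|111⟩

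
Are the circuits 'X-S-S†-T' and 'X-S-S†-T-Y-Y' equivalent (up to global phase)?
Yes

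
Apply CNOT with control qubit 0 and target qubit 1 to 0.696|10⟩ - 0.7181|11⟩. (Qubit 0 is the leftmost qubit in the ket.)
-0.7181|10⟩ + 0.696|11⟩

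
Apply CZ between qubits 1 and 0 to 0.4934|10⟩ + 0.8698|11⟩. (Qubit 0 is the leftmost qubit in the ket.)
0.4934|10⟩ - 0.8698|11⟩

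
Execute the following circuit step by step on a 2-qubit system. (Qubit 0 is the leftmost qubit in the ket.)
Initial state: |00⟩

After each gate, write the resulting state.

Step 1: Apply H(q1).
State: 1/√2|00⟩ + 1/√2|01⟩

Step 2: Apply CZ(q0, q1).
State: 1/√2|00⟩ + 1/√2|01⟩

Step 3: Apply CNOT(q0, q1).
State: 1/√2|00⟩ + 1/√2|01⟩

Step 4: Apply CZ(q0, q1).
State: 1/√2|00⟩ + 1/√2|01⟩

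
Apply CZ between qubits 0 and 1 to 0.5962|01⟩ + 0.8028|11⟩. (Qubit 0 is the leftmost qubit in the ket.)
0.5962|01⟩ - 0.8028|11⟩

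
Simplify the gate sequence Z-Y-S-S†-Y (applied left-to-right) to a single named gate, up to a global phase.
Z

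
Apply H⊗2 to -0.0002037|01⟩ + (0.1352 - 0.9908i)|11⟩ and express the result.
(0.0675 - 0.4954i)|00⟩ + (-0.0675 + 0.4954i)|01⟩ + (-0.0677 + 0.4954i)|10⟩ + (0.0677 - 0.4954i)|11⟩

H⊗2 gives amp(|y⟩) = (1/2) Σ_x (−1)^(x·y) amp(|x⟩), where x·y is the number of positions in which both x and y have a 1.
|00⟩: (-0.0002037 + (0.1352 - 0.9908i))/2 = (0.0675 - 0.4954i)
|01⟩: (0.0002037 - (0.1352 - 0.9908i))/2 = (-0.0675 + 0.4954i)
|10⟩: (-0.0002037 - (0.1352 - 0.9908i))/2 = (-0.0677 + 0.4954i)
|11⟩: (0.0002037 + (0.1352 - 0.9908i))/2 = (0.0677 - 0.4954i)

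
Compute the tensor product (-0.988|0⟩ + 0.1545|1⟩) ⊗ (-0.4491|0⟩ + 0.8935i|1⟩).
0.4437|00⟩ - 0.8828i|01⟩ - 0.06939|10⟩ + 0.138i|11⟩

amp(|b₁b₂…⟩) = product of the factor amplitudes for bits b₁, b₂, …; only kets whose every factor amplitude is nonzero survive.
|00⟩: (-0.988)(-0.4491) = 0.4437
|01⟩: (-0.988)(0.8935i) = -0.8828i
|10⟩: (0.1545)(-0.4491) = -0.06939
|11⟩: (0.1545)(0.8935i) = 0.138i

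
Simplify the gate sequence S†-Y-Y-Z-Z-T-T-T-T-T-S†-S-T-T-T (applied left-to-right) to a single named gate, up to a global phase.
S†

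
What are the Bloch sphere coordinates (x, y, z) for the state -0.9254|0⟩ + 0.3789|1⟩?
(-0.7013, 0, 0.7128)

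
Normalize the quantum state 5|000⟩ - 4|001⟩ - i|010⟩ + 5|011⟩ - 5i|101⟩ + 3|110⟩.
0.4975|000⟩ - 0.398|001⟩ - 0.0995i|010⟩ + 0.4975|011⟩ - 0.4975i|101⟩ + 0.2985|110⟩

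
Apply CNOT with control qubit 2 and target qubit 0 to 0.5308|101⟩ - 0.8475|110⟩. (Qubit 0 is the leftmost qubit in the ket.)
0.5308|001⟩ - 0.8475|110⟩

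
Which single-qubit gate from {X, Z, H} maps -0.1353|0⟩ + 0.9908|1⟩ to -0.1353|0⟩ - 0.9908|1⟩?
Z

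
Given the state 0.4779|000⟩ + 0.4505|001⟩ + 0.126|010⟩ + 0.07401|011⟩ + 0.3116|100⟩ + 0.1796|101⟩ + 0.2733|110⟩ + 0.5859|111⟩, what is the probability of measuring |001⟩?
0.203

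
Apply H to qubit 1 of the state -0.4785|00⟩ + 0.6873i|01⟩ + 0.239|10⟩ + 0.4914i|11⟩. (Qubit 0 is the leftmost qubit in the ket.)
(-0.3384 + 0.486i)|00⟩ + (-0.3384 - 0.486i)|01⟩ + (0.169 + 0.3475i)|10⟩ + (0.169 - 0.3475i)|11⟩

H on qubit 1 mixes each pair of kets that differ only in qubit 1: amplitudes (a, b) of (|…0…⟩, |…1…⟩) become ((a + b)/√2, (a − b)/√2). Kets absent from the input have amplitude 0.
(|00⟩, |01⟩): (a, b) = (-0.4785, 0.6873i) → ((-0.3384 + 0.486i), (-0.3384 - 0.486i))
(|10⟩, |11⟩): (a, b) = (0.239, 0.4914i) → ((0.169 + 0.3475i), (0.169 - 0.3475i))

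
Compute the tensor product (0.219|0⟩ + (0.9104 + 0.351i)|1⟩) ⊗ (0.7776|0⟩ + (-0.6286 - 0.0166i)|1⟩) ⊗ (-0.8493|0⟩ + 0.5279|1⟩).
-0.1446|000⟩ + 0.0899|001⟩ + (0.1169 + 0.003088i)|010⟩ + (-0.07267 - 0.001919i)|011⟩ + (-0.6012 - 0.2318i)|100⟩ + (0.3737 + 0.1441i)|101⟩ + (0.4811 + 0.2002i)|110⟩ + (-0.299 - 0.1245i)|111⟩

amp(|b₁b₂…⟩) = product of the factor amplitudes for bits b₁, b₂, …; only kets whose every factor amplitude is nonzero survive.
|000⟩: (0.219)(0.7776)(-0.8493) = -0.1446
|001⟩: (0.219)(0.7776)(0.5279) = 0.0899
|010⟩: (0.219)(-0.6286 - 0.0166i)(-0.8493) = (0.1169 + 0.003088i)
|011⟩: (0.219)(-0.6286 - 0.0166i)(0.5279) = (-0.07267 - 0.001919i)
|100⟩: (0.9104 + 0.351i)(0.7776)(-0.8493) = (-0.6012 - 0.2318i)
|101⟩: (0.9104 + 0.351i)(0.7776)(0.5279) = (0.3737 + 0.1441i)
|110⟩: (0.9104 + 0.351i)(-0.6286 - 0.0166i)(-0.8493) = (0.4811 + 0.2002i)
|111⟩: (0.9104 + 0.351i)(-0.6286 - 0.0166i)(0.5279) = (-0.299 - 0.1245i)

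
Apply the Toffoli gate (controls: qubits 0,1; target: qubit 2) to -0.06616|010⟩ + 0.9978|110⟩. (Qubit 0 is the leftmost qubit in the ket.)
-0.06616|010⟩ + 0.9978|111⟩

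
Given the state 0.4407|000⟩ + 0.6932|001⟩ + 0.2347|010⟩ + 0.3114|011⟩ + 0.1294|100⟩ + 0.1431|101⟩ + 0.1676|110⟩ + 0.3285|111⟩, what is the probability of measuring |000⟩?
0.1942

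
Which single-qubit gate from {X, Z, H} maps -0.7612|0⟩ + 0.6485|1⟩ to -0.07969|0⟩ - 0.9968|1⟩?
H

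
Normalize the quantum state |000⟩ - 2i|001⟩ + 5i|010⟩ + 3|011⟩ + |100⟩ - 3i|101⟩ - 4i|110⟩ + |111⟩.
0.1231|000⟩ - 0.2462i|001⟩ + 0.6155i|010⟩ + 0.3693|011⟩ + 0.1231|100⟩ - 0.3693i|101⟩ - 0.4924i|110⟩ + 0.1231|111⟩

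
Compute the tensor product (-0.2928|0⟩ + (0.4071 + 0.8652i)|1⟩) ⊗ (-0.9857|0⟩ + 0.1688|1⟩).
0.2886|00⟩ - 0.04942|01⟩ + (-0.4013 - 0.8528i)|10⟩ + (0.06872 + 0.146i)|11⟩

amp(|b₁b₂…⟩) = product of the factor amplitudes for bits b₁, b₂, …; only kets whose every factor amplitude is nonzero survive.
|00⟩: (-0.2928)(-0.9857) = 0.2886
|01⟩: (-0.2928)(0.1688) = -0.04942
|10⟩: (0.4071 + 0.8652i)(-0.9857) = (-0.4013 - 0.8528i)
|11⟩: (0.4071 + 0.8652i)(0.1688) = (0.06872 + 0.146i)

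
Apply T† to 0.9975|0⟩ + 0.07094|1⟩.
0.9975|0⟩ + (0.05016 - 0.05016i)|1⟩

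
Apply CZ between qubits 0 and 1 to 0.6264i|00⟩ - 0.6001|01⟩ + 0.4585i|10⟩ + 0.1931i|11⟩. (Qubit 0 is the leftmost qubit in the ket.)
0.6264i|00⟩ - 0.6001|01⟩ + 0.4585i|10⟩ - 0.1931i|11⟩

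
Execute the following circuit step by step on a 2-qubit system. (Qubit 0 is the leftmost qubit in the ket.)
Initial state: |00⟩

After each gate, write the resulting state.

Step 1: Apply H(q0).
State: 1/√2|00⟩ + 1/√2|10⟩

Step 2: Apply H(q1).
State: 1/2|00⟩ + 1/2|01⟩ + 1/2|10⟩ + 1/2|11⟩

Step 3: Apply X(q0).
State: 1/2|00⟩ + 1/2|01⟩ + 1/2|10⟩ + 1/2|11⟩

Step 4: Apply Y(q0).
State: -(1/2)i|00⟩ - (1/2)i|01⟩ + (1/2)i|10⟩ + (1/2)i|11⟩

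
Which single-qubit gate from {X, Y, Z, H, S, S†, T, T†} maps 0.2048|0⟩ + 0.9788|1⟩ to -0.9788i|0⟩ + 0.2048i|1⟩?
Y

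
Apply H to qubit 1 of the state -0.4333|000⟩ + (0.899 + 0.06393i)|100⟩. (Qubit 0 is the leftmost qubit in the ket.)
-0.3064|000⟩ - 0.3064|010⟩ + (0.6357 + 0.04521i)|100⟩ + (0.6357 + 0.04521i)|110⟩

H on qubit 1 mixes each pair of kets that differ only in qubit 1: amplitudes (a, b) of (|…0…⟩, |…1…⟩) become ((a + b)/√2, (a − b)/√2). Kets absent from the input have amplitude 0.
(|000⟩, |010⟩): (a, b) = (-0.4333, 0) → (-0.3064, -0.3064)
(|100⟩, |110⟩): (a, b) = ((0.899 + 0.06393i), 0) → ((0.6357 + 0.04521i), (0.6357 + 0.04521i))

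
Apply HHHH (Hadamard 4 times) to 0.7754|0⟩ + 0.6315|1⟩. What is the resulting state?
0.7754|0⟩ + 0.6315|1⟩

H² = I, so an even number of Hadamards cancels: H^4 = I and the state is unchanged.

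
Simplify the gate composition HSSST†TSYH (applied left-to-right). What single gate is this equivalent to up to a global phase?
Y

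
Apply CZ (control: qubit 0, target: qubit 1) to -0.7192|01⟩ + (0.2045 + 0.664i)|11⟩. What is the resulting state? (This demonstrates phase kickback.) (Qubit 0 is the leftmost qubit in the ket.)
-0.7192|01⟩ + (-0.2045 - 0.664i)|11⟩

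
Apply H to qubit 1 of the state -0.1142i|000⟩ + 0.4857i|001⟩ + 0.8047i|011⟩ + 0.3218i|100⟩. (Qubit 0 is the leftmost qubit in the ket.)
-0.08075i|000⟩ + 0.9125i|001⟩ - 0.08075i|010⟩ - 0.2256i|011⟩ + 0.2275i|100⟩ + 0.2275i|110⟩

H on qubit 1 mixes each pair of kets that differ only in qubit 1: amplitudes (a, b) of (|…0…⟩, |…1…⟩) become ((a + b)/√2, (a − b)/√2). Kets absent from the input have amplitude 0.
(|000⟩, |010⟩): (a, b) = (-0.1142i, 0) → (-0.08075i, -0.08075i)
(|001⟩, |011⟩): (a, b) = (0.4857i, 0.8047i) → (0.9125i, -0.2256i)
(|100⟩, |110⟩): (a, b) = (0.3218i, 0) → (0.2275i, 0.2275i)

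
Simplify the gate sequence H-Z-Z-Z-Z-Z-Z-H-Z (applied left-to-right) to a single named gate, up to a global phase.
Z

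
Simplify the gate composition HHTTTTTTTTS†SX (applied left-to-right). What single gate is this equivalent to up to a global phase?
X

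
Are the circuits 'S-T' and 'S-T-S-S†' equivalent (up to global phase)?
Yes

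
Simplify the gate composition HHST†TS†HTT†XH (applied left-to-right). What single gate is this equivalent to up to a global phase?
Z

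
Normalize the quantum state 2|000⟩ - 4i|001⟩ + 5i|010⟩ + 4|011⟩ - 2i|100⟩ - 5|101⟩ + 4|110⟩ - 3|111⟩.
0.1865|000⟩ - 0.373i|001⟩ + 0.4663i|010⟩ + 0.373|011⟩ - 0.1865i|100⟩ - 0.4663|101⟩ + 0.373|110⟩ - 0.2798|111⟩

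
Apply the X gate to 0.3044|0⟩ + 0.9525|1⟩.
0.9525|0⟩ + 0.3044|1⟩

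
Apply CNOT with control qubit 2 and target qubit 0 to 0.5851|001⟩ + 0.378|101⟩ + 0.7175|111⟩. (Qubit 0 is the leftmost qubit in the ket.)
0.378|001⟩ + 0.7175|011⟩ + 0.5851|101⟩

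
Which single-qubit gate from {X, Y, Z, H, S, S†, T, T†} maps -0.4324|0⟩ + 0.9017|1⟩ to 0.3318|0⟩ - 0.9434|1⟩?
H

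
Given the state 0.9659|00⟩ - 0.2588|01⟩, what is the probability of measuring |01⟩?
0.06698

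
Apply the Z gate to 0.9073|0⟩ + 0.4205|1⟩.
0.9073|0⟩ - 0.4205|1⟩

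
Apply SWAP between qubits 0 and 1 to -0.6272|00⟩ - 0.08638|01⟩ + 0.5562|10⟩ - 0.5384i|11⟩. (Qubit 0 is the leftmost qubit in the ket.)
-0.6272|00⟩ + 0.5562|01⟩ - 0.08638|10⟩ - 0.5384i|11⟩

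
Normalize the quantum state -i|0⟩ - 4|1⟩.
-0.2425i|0⟩ - 0.9701|1⟩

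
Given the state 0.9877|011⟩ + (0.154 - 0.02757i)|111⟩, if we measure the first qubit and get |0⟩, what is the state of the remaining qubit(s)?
|11⟩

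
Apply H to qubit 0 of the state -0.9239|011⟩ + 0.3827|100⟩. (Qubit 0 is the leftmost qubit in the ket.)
0.2706|000⟩ - 0.6533|011⟩ - 0.2706|100⟩ - 0.6533|111⟩

H on qubit 0 mixes each pair of kets that differ only in qubit 0: amplitudes (a, b) of (|…0…⟩, |…1…⟩) become ((a + b)/√2, (a − b)/√2). Kets absent from the input have amplitude 0.
(|000⟩, |100⟩): (a, b) = (0, 0.3827) → (0.2706, -0.2706)
(|011⟩, |111⟩): (a, b) = (-0.9239, 0) → (-0.6533, -0.6533)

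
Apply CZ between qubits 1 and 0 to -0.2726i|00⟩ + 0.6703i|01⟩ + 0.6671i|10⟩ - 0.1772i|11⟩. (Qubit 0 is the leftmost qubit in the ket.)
-0.2726i|00⟩ + 0.6703i|01⟩ + 0.6671i|10⟩ + 0.1772i|11⟩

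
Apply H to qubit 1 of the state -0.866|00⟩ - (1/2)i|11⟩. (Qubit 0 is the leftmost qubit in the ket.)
-0.6124|00⟩ - 0.6124|01⟩ - (1/√8)i|10⟩ + (1/√8)i|11⟩

H on qubit 1 mixes each pair of kets that differ only in qubit 1: amplitudes (a, b) of (|…0…⟩, |…1…⟩) become ((a + b)/√2, (a − b)/√2). Kets absent from the input have amplitude 0.
(|00⟩, |01⟩): (a, b) = (-0.866, 0) → (-0.6124, -0.6124)
(|10⟩, |11⟩): (a, b) = (0, -(1/2)i) → (-(1/√8)i, (1/√8)i)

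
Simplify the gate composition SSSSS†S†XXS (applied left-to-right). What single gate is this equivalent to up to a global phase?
S†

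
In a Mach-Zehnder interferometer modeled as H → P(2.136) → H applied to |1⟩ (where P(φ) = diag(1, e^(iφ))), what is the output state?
(0.7678 - 0.4222i)|0⟩ + (0.2322 + 0.4222i)|1⟩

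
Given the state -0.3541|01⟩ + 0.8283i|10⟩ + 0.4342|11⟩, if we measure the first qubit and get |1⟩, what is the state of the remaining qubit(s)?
0.8857i|0⟩ + 0.4643|1⟩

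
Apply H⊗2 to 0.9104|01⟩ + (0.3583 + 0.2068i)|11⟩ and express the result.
(0.6344 + 0.1034i)|00⟩ + (-0.6344 - 0.1034i)|01⟩ + (0.2761 - 0.1034i)|10⟩ + (-0.2761 + 0.1034i)|11⟩

H⊗2 gives amp(|y⟩) = (1/2) Σ_x (−1)^(x·y) amp(|x⟩), where x·y is the number of positions in which both x and y have a 1.
|00⟩: (0.9104 + (0.3583 + 0.2068i))/2 = (0.6344 + 0.1034i)
|01⟩: (-0.9104 - (0.3583 + 0.2068i))/2 = (-0.6344 - 0.1034i)
|10⟩: (0.9104 - (0.3583 + 0.2068i))/2 = (0.2761 - 0.1034i)
|11⟩: (-0.9104 + (0.3583 + 0.2068i))/2 = (-0.2761 + 0.1034i)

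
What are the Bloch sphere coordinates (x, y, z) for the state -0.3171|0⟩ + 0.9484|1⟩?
(-0.6015, 0, -0.7989)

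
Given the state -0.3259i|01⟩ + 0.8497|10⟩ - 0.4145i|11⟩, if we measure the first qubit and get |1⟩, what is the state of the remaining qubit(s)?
0.8988|0⟩ - 0.4384i|1⟩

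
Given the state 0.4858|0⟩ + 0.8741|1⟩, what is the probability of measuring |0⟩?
0.236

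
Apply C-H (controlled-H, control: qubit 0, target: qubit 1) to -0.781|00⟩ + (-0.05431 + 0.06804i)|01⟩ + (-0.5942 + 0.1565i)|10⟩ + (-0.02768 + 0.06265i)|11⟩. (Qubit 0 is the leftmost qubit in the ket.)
-0.781|00⟩ + (-0.05431 + 0.06804i)|01⟩ + (-0.4397 + 0.155i)|10⟩ + (-0.4006 + 0.06636i)|11⟩

C-H leaves the control-|0⟩ kets |00⟩, |01⟩ unchanged and applies H to qubit 1 on the control-|1⟩ pair (|10⟩, |11⟩).
H = [[1/√2, 1/√2], [1/√2, -1/√2]].
With a = amp(|10⟩) = (-0.5942 + 0.1565i) and b = amp(|11⟩) = (-0.02768 + 0.06265i):
new amp(|10⟩) = (1/√2)·a + (1/√2)·b = (-0.4397 + 0.155i)
new amp(|11⟩) = (1/√2)·a + (-1/√2)·b = (-0.4006 + 0.06636i)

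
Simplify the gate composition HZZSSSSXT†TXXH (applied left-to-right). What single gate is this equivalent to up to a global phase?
Z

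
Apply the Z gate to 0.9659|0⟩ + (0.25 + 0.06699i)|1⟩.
0.9659|0⟩ + (-0.25 - 0.06699i)|1⟩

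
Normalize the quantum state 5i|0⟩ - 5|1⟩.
(1/√2)i|0⟩ - 1/√2|1⟩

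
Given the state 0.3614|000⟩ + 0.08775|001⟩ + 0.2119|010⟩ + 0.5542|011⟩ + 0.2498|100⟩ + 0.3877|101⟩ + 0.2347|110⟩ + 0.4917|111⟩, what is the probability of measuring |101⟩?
0.1503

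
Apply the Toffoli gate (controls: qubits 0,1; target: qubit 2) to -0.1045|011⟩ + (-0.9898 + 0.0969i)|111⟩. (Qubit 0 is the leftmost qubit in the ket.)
-0.1045|011⟩ + (-0.9898 + 0.0969i)|110⟩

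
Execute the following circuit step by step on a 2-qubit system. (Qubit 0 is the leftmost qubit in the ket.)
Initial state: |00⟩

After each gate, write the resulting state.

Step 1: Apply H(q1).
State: 1/√2|00⟩ + 1/√2|01⟩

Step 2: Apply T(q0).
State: 1/√2|00⟩ + 1/√2|01⟩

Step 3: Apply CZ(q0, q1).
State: 1/√2|00⟩ + 1/√2|01⟩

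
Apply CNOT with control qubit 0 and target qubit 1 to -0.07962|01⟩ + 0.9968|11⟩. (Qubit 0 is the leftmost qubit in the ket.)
-0.07962|01⟩ + 0.9968|10⟩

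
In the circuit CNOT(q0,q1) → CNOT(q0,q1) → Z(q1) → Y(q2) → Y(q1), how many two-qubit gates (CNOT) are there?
2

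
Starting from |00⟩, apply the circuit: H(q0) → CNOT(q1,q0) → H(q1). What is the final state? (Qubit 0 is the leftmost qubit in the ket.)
1/2|00⟩ + 1/2|01⟩ + 1/2|10⟩ + 1/2|11⟩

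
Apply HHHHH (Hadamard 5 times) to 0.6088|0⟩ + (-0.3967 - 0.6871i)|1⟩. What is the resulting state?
(0.15 - 0.4859i)|0⟩ + (0.711 + 0.4859i)|1⟩

H² = I, so H^5 = H: a single Hadamard. With (a, b) = (0.6088, (-0.3967 - 0.6871i)), H gives ((a + b)/√2, (a − b)/√2) = ((0.15 - 0.4859i), (0.711 + 0.4859i)).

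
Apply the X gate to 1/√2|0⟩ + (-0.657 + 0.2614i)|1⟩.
(-0.657 + 0.2614i)|0⟩ + 1/√2|1⟩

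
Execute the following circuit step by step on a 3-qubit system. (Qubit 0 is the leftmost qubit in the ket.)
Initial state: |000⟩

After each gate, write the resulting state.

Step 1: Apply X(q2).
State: |001⟩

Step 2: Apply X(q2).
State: |000⟩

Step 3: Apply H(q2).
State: 1/√2|000⟩ + 1/√2|001⟩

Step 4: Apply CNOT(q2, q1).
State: 1/√2|000⟩ + 1/√2|011⟩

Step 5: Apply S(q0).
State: 1/√2|000⟩ + 1/√2|011⟩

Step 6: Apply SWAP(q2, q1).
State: 1/√2|000⟩ + 1/√2|011⟩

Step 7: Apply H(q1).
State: 1/2|000⟩ + 1/2|001⟩ + 1/2|010⟩ - 1/2|011⟩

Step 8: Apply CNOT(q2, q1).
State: 1/2|000⟩ - 1/2|001⟩ + 1/2|010⟩ + 1/2|011⟩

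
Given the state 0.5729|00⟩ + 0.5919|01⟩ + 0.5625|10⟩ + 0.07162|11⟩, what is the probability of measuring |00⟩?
0.3282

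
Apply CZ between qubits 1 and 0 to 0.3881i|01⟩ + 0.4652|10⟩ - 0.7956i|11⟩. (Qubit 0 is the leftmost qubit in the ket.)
0.3881i|01⟩ + 0.4652|10⟩ + 0.7956i|11⟩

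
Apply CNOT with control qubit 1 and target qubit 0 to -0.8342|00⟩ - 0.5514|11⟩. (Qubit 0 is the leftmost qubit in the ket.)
-0.8342|00⟩ - 0.5514|01⟩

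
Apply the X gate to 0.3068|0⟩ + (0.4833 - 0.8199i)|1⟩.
(0.4833 - 0.8199i)|0⟩ + 0.3068|1⟩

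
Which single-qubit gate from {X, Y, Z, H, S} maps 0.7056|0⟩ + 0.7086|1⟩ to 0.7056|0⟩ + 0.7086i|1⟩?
S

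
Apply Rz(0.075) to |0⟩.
(0.9993 - 0.03749i)|0⟩

Rz(0.075) = [[e^(−iθ/2), 0], [0, e^(iθ/2)]] with e^(±iθ/2) = cos(θ/2) ± i·sin(θ/2); θ = 0.075, cos(θ/2) ≈ 0.999297, sin(θ/2) ≈ 0.0374912.
With a = amp(|0⟩) = 1 and b = amp(|1⟩) = 0:
new amp(|0⟩) = (0.999297 - 0.0374912i)·a = (0.9993 - 0.03749i)
new amp(|1⟩) = (0.999297 + 0.0374912i)·b = 0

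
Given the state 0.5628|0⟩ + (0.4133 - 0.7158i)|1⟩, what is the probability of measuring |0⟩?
0.3167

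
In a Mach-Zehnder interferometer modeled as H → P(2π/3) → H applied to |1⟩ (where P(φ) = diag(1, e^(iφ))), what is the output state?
(0.75 - 0.433i)|0⟩ + (0.25 + 0.433i)|1⟩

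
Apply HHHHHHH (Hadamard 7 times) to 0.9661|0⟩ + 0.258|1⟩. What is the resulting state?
0.8656|0⟩ + 0.5007|1⟩

H² = I, so H^7 = H: a single Hadamard. With (a, b) = (0.9661, 0.258), H gives ((a + b)/√2, (a − b)/√2) = (0.8656, 0.5007).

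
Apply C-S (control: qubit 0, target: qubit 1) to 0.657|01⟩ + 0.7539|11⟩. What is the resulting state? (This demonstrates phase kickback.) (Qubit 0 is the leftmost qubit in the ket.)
0.657|01⟩ + 0.7539i|11⟩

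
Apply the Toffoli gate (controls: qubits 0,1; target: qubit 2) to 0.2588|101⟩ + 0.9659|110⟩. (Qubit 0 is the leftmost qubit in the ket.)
0.2588|101⟩ + 0.9659|111⟩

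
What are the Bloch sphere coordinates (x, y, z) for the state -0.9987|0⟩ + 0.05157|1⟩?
(-0.103, 0, 0.9947)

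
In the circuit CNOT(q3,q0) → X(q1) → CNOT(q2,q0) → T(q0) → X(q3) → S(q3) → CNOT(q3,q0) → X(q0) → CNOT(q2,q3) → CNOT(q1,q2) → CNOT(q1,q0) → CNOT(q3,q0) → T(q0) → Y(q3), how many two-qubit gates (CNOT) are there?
7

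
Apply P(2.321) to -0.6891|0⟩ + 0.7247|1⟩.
-0.6891|0⟩ + (-0.4941 + 0.5302i)|1⟩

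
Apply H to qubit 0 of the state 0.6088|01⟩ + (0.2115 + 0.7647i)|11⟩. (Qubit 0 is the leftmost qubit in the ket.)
(0.58 + 0.5407i)|01⟩ + (0.2809 - 0.5407i)|11⟩

H on qubit 0 mixes each pair of kets that differ only in qubit 0: amplitudes (a, b) of (|…0…⟩, |…1…⟩) become ((a + b)/√2, (a − b)/√2). Kets absent from the input have amplitude 0.
(|01⟩, |11⟩): (a, b) = (0.6088, (0.2115 + 0.7647i)) → ((0.58 + 0.5407i), (0.2809 - 0.5407i))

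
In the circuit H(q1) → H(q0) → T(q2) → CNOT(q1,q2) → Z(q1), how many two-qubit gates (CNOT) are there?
1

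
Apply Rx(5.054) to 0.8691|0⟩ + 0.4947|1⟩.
(-0.7101 - 0.2853i)|0⟩ + (-0.4042 - 0.5011i)|1⟩

Rx(5.054) = [[cos(θ/2), −i·sin(θ/2)], [−i·sin(θ/2), cos(θ/2)]]; θ = 5.054, cos(θ/2) ≈ -0.817008, sin(θ/2) ≈ 0.576626.
With a = amp(|0⟩) = 0.8691 and b = amp(|1⟩) = 0.4947:
new amp(|0⟩) = (-0.817008)·a + (-0.576626i)·b = (-0.7101 - 0.2853i)
new amp(|1⟩) = (-0.576626i)·a + (-0.817008)·b = (-0.4042 - 0.5011i)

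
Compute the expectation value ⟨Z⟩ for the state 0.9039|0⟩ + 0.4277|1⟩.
0.6341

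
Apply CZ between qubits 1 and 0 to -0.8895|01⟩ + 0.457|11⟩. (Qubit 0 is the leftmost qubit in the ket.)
-0.8895|01⟩ - 0.457|11⟩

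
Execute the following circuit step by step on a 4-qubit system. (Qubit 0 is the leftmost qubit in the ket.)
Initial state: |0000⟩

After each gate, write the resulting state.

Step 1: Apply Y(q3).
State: i|0001⟩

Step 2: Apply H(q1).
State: (1/√2)i|0001⟩ + (1/√2)i|0101⟩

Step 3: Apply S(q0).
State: (1/√2)i|0001⟩ + (1/√2)i|0101⟩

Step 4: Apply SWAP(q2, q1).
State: (1/√2)i|0001⟩ + (1/√2)i|0011⟩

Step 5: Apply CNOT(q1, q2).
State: (1/√2)i|0001⟩ + (1/√2)i|0011⟩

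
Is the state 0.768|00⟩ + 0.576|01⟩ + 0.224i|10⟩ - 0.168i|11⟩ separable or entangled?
Entangled

Writing the state as a|00⟩ + b|01⟩ + c|10⟩ + d|11⟩, it is a product state iff ad − bc = 0.
Here (a, b, c, d) = (0.768, 0.576, 0.224i, -0.168i): ad − bc = (0.768)(-0.168i) − (0.576)(0.224i) = -0.258i ≠ 0, so the state is entangled.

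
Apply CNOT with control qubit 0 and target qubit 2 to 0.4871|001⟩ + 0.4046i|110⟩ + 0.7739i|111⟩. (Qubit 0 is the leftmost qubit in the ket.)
0.4871|001⟩ + 0.7739i|110⟩ + 0.4046i|111⟩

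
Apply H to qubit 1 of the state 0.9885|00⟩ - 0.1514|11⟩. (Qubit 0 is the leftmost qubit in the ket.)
0.699|00⟩ + 0.699|01⟩ - 0.1071|10⟩ + 0.1071|11⟩

H on qubit 1 mixes each pair of kets that differ only in qubit 1: amplitudes (a, b) of (|…0…⟩, |…1…⟩) become ((a + b)/√2, (a − b)/√2). Kets absent from the input have amplitude 0.
(|00⟩, |01⟩): (a, b) = (0.9885, 0) → (0.699, 0.699)
(|10⟩, |11⟩): (a, b) = (0, -0.1514) → (-0.1071, 0.1071)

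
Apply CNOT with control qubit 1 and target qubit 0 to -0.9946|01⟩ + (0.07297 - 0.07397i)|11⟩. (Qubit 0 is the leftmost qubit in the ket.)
(0.07297 - 0.07397i)|01⟩ - 0.9946|11⟩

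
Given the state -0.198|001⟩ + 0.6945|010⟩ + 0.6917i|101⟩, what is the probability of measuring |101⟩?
0.4784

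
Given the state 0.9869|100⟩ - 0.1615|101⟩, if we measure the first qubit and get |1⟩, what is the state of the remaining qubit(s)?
0.9869|00⟩ - 0.1615|01⟩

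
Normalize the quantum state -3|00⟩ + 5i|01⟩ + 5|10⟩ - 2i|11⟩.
-1/√7|00⟩ + 0.6299i|01⟩ + 0.6299|10⟩ - 0.252i|11⟩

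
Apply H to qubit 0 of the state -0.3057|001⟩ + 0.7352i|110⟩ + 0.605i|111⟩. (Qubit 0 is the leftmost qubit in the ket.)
-0.2162|001⟩ + 0.5199i|010⟩ + 0.4278i|011⟩ - 0.2162|101⟩ - 0.5199i|110⟩ - 0.4278i|111⟩

H on qubit 0 mixes each pair of kets that differ only in qubit 0: amplitudes (a, b) of (|…0…⟩, |…1…⟩) become ((a + b)/√2, (a − b)/√2). Kets absent from the input have amplitude 0.
(|001⟩, |101⟩): (a, b) = (-0.3057, 0) → (-0.2162, -0.2162)
(|010⟩, |110⟩): (a, b) = (0, 0.7352i) → (0.5199i, -0.5199i)
(|011⟩, |111⟩): (a, b) = (0, 0.605i) → (0.4278i, -0.4278i)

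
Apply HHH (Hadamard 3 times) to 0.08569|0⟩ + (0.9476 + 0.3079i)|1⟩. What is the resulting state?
(0.7306 + 0.2177i)|0⟩ + (-0.6095 - 0.2177i)|1⟩

H² = I, so H^3 = H: a single Hadamard. With (a, b) = (0.08569, (0.9476 + 0.3079i)), H gives ((a + b)/√2, (a − b)/√2) = ((0.7306 + 0.2177i), (-0.6095 - 0.2177i)).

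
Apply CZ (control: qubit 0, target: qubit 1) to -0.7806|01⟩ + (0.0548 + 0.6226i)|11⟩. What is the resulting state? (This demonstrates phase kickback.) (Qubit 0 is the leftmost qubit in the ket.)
-0.7806|01⟩ + (-0.0548 - 0.6226i)|11⟩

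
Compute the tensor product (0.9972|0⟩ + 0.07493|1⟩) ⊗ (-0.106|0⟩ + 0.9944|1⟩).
-0.1057|00⟩ + 0.9916|01⟩ - 0.007943|10⟩ + 0.07451|11⟩

amp(|b₁b₂…⟩) = product of the factor amplitudes for bits b₁, b₂, …; only kets whose every factor amplitude is nonzero survive.
|00⟩: (0.9972)(-0.106) = -0.1057
|01⟩: (0.9972)(0.9944) = 0.9916
|10⟩: (0.07493)(-0.106) = -0.007943
|11⟩: (0.07493)(0.9944) = 0.07451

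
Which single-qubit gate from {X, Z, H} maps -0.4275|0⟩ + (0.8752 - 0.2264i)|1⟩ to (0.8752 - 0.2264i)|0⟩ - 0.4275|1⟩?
X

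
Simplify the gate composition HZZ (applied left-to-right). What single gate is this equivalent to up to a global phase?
H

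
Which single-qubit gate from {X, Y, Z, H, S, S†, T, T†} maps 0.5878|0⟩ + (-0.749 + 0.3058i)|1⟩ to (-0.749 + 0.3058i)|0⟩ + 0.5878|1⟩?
X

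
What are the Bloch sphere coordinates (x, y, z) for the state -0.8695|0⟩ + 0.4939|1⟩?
(-0.8589, 0, 0.5121)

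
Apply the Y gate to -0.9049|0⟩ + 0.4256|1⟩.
-0.4256i|0⟩ - 0.9049i|1⟩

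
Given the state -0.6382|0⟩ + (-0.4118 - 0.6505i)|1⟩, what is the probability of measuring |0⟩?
0.4073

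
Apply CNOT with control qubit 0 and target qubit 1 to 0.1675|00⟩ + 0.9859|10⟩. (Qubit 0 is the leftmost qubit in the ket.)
0.1675|00⟩ + 0.9859|11⟩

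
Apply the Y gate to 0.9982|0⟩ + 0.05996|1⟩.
-0.05996i|0⟩ + 0.9982i|1⟩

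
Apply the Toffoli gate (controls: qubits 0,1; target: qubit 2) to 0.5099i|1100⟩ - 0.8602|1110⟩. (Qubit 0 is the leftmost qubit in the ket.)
-0.8602|1100⟩ + 0.5099i|1110⟩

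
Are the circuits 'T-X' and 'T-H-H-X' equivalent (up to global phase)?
Yes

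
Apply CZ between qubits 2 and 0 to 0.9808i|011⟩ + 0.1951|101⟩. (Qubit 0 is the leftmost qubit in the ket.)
0.9808i|011⟩ - 0.1951|101⟩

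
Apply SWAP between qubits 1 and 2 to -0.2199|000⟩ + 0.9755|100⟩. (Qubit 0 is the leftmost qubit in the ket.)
-0.2199|000⟩ + 0.9755|100⟩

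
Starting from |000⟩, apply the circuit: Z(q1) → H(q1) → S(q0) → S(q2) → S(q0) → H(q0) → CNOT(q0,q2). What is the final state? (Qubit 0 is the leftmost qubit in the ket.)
1/2|000⟩ + 1/2|010⟩ + 1/2|101⟩ + 1/2|111⟩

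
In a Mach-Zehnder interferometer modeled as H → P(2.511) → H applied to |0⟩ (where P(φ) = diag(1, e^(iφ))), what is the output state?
(0.09616 + 0.2948i)|0⟩ + (0.9038 - 0.2948i)|1⟩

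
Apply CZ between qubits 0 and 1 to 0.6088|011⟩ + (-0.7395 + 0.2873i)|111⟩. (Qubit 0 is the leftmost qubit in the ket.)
0.6088|011⟩ + (0.7395 - 0.2873i)|111⟩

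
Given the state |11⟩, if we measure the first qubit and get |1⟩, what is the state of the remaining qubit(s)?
|1⟩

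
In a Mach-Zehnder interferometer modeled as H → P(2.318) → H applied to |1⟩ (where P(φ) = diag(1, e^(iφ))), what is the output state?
(0.8398 - 0.3668i)|0⟩ + (0.1602 + 0.3668i)|1⟩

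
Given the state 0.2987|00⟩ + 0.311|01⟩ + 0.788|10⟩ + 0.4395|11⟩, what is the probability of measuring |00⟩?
0.08922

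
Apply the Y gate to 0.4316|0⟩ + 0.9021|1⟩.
-0.9021i|0⟩ + 0.4316i|1⟩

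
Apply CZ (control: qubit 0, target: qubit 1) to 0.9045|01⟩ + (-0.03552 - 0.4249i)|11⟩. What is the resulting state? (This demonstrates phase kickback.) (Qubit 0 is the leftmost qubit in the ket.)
0.9045|01⟩ + (0.03552 + 0.4249i)|11⟩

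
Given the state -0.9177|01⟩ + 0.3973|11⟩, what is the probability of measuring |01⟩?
0.8422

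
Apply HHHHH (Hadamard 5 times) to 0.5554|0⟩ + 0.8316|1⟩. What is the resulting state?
0.9808|0⟩ - 0.1953|1⟩

H² = I, so H^5 = H: a single Hadamard. With (a, b) = (0.5554, 0.8316), H gives ((a + b)/√2, (a − b)/√2) = (0.9808, -0.1953).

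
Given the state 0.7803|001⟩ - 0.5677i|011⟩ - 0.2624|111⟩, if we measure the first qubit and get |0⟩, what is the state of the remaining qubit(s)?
0.8086|01⟩ - 0.5883i|11⟩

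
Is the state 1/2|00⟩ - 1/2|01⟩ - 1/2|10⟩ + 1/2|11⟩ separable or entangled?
Separable

Writing the state as a|00⟩ + b|01⟩ + c|10⟩ + d|11⟩, it is a product state iff ad − bc = 0.
Here (a, b, c, d) = (1/2, -1/2, -1/2, 1/2): ad − bc = (1/2)(1/2) − (-1/2)(-1/2) = 0, so the state is separable.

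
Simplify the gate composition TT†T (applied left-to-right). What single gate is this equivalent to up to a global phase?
T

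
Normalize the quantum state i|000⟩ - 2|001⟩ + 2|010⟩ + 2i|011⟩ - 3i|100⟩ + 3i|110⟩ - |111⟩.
0.1768i|000⟩ - 1/√8|001⟩ + 1/√8|010⟩ + (1/√8)i|011⟩ - 0.5303i|100⟩ + 0.5303i|110⟩ - 0.1768|111⟩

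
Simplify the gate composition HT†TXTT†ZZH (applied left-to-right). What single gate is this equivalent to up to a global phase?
Z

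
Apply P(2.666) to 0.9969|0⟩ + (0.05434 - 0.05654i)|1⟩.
0.9969|0⟩ + (-0.02242 + 0.07515i)|1⟩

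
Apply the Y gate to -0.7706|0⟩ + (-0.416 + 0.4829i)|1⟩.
(0.4829 + 0.416i)|0⟩ - 0.7706i|1⟩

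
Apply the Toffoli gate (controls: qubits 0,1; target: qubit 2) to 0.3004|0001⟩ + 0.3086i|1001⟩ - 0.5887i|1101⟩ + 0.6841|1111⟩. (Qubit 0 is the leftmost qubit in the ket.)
0.3004|0001⟩ + 0.3086i|1001⟩ + 0.6841|1101⟩ - 0.5887i|1111⟩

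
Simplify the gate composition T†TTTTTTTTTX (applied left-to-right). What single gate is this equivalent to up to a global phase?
X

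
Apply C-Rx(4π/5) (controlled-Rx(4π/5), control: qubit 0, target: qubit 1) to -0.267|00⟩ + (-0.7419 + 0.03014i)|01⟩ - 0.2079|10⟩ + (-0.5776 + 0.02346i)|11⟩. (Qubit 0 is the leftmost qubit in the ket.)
-0.267|00⟩ + (-0.7419 + 0.03014i)|01⟩ + (-0.04193 + 0.5493i)|10⟩ + (-0.1785 + 0.205i)|11⟩

C-Rx(4π/5) leaves the control-|0⟩ kets |00⟩, |01⟩ unchanged and applies Rx(4π/5) to qubit 1 on the control-|1⟩ pair (|10⟩, |11⟩).
Rx(4π/5) = [[cos(θ/2), −i·sin(θ/2)], [−i·sin(θ/2), cos(θ/2)]]; θ = 4π/5, cos(θ/2) ≈ 0.309017, sin(θ/2) ≈ 0.951057.
With a = amp(|10⟩) = -0.2079 and b = amp(|11⟩) = (-0.5776 + 0.02346i):
new amp(|10⟩) = (0.309017)·a + (-0.951057i)·b = (-0.04193 + 0.5493i)
new amp(|11⟩) = (-0.951057i)·a + (0.309017)·b = (-0.1785 + 0.205i)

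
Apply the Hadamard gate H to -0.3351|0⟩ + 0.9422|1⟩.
0.4293|0⟩ - 0.9032|1⟩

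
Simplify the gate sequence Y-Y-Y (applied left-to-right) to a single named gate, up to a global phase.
Y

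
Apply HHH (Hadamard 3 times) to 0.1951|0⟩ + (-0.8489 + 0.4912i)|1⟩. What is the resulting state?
(-0.4623 + 0.3473i)|0⟩ + (0.7382 - 0.3473i)|1⟩

H² = I, so H^3 = H: a single Hadamard. With (a, b) = (0.1951, (-0.8489 + 0.4912i)), H gives ((a + b)/√2, (a − b)/√2) = ((-0.4623 + 0.3473i), (0.7382 - 0.3473i)).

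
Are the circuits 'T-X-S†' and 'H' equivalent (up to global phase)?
No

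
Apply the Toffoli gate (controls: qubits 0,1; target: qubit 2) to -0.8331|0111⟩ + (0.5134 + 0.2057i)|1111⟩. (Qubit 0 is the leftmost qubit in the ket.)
-0.8331|0111⟩ + (0.5134 + 0.2057i)|1101⟩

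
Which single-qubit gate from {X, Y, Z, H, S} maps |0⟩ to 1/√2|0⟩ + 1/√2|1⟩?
H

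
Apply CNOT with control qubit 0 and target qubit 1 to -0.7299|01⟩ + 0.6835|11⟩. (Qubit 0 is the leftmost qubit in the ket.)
-0.7299|01⟩ + 0.6835|10⟩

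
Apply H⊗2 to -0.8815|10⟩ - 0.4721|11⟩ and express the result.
-0.6768|00⟩ - 0.2047|01⟩ + 0.6768|10⟩ + 0.2047|11⟩

H⊗2 gives amp(|y⟩) = (1/2) Σ_x (−1)^(x·y) amp(|x⟩), where x·y is the number of positions in which both x and y have a 1.
|00⟩: (-0.8815 - 0.4721)/2 = -0.6768
|01⟩: (-0.8815 + 0.4721)/2 = -0.2047
|10⟩: (0.8815 + 0.4721)/2 = 0.6768
|11⟩: (0.8815 - 0.4721)/2 = 0.2047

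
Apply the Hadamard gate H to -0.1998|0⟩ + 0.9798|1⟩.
0.5515|0⟩ - 0.8341|1⟩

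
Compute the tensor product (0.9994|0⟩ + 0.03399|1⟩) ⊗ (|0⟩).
0.9994|00⟩ + 0.03399|10⟩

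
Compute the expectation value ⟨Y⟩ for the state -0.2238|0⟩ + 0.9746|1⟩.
0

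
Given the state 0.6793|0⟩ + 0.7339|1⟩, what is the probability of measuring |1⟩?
0.5386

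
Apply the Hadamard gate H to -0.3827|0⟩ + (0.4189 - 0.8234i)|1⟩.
(0.0256 - 0.5822i)|0⟩ + (-0.5668 + 0.5822i)|1⟩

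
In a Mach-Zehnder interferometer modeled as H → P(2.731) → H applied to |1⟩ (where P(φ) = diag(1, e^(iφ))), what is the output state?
(0.9584 - 0.1996i)|0⟩ + (0.04156 + 0.1996i)|1⟩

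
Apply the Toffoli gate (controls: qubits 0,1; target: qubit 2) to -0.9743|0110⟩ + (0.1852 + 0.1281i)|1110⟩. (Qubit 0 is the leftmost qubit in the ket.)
-0.9743|0110⟩ + (0.1852 + 0.1281i)|1100⟩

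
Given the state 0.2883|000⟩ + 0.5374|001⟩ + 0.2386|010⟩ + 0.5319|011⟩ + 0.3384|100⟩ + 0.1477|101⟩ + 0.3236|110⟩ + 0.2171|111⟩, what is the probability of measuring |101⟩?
0.02182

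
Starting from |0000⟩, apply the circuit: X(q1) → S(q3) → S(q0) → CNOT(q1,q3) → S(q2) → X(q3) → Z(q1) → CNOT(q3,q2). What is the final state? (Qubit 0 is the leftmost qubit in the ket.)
-|0100⟩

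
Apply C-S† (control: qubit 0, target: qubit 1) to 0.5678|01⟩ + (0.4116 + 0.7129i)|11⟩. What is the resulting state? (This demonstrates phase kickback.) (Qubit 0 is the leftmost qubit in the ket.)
0.5678|01⟩ + (0.7129 - 0.4116i)|11⟩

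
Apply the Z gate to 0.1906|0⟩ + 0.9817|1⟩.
0.1906|0⟩ - 0.9817|1⟩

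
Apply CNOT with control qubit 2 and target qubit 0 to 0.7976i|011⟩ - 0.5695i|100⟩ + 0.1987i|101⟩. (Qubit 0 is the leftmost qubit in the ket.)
0.1987i|001⟩ - 0.5695i|100⟩ + 0.7976i|111⟩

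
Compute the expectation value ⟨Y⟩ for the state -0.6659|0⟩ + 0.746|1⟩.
0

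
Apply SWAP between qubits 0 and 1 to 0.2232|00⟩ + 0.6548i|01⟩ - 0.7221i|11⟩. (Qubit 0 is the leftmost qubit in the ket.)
0.2232|00⟩ + 0.6548i|10⟩ - 0.7221i|11⟩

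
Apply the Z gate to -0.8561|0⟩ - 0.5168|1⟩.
-0.8561|0⟩ + 0.5168|1⟩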